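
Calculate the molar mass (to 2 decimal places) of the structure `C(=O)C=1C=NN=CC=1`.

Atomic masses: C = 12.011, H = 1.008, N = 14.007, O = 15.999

108.10

Molecular formula: C5H4N2O.
M = 5×12.011 + 4×1.008 + 2×14.007 + 1×15.999 = 108.10 g/mol.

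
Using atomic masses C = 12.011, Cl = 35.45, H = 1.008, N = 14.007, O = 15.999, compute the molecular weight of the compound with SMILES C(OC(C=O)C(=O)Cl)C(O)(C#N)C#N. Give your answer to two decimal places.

216.58

Molecular formula: C7H5ClN2O4.
M = 7×12.011 + 1×35.45 + 5×1.008 + 2×14.007 + 4×15.999 = 216.58 g/mol.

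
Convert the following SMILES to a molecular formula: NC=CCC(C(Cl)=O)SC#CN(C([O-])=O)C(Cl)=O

C9H7Cl2N2O4S-

Heavy atoms from the SMILES: 9 C, 2 Cl, 2 N, 4 O, 1 S.
Implicit hydrogens by atom environment:
  5 × C: no H
  3 × C: 1 H each → 3
  3 × O: no H
  2 × Cl: no H
  1 × C: 2 H
  1 × N: 2 H
  1 × N: no H
  1 × O (charge -1): no H
  1 × S: no H
  Total hydrogens = 7.
Net charge -1.
Molecular formula: C9H7Cl2N2O4S-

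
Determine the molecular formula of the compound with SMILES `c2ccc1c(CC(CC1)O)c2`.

Heavy atoms from the SMILES: 10 C, 1 O.
Implicit hydrogens by atom environment:
  4 × C (aromatic): 1 H each → 4
  3 × C: 2 H each → 6
  2 × C (aromatic): no H
  1 × C: 1 H
  1 × O: 1 H
  Total hydrogens = 12.
Molecular formula: C10H12O

C10H12O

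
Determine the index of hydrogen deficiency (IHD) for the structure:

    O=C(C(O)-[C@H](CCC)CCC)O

Molecular formula from the SMILES: C9H18O3.
DoU = (2C + 2 + N − H − X)/2 = (2·9 + 2 + 0 − 18 − 0)/2 = 2/2 = 1.
(Structurally: 0 ring(s) + 1 π bond(s) = 1.)

1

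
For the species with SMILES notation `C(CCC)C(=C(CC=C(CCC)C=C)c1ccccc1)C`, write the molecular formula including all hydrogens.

C21H30

Heavy atoms from the SMILES: 21 C.
Implicit hydrogens by atom environment:
  7 × C: 2 H each → 14
  5 × C (aromatic): 1 H each → 5
  3 × C: 3 H each → 9
  3 × C: no H
  2 × C: 1 H each → 2
  1 × C (aromatic): no H
  Total hydrogens = 30.
Molecular formula: C21H30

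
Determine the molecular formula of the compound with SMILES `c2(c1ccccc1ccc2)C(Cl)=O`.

C11H7ClO

Heavy atoms from the SMILES: 11 C, 1 Cl, 1 O.
Implicit hydrogens by atom environment:
  7 × C (aromatic): 1 H each → 7
  3 × C (aromatic): no H
  1 × C: no H
  1 × Cl: no H
  1 × O: no H
  Total hydrogens = 7.
Molecular formula: C11H7ClO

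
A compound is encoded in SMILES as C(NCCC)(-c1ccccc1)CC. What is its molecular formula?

Heavy atoms from the SMILES: 12 C, 1 N.
Implicit hydrogens by atom environment:
  5 × C (aromatic): 1 H each → 5
  3 × C: 2 H each → 6
  2 × C: 3 H each → 6
  1 × C: 1 H
  1 × C (aromatic): no H
  1 × N: 1 H
  Total hydrogens = 19.
Molecular formula: C12H19N

C12H19N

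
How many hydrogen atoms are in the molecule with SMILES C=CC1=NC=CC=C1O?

Hydrogens are implicit in SMILES; fill each atom to its normal valence:
  3 × C (aromatic): 1 H each → 3
  2 × C (aromatic): no H
  1 × C: 2 H
  1 × C: 1 H
  1 × N (aromatic): no H
  1 × O: 1 H
  Total hydrogens = 7.

7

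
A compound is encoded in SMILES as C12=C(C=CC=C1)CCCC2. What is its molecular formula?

Heavy atoms from the SMILES: 10 C.
Implicit hydrogens by atom environment:
  4 × C: 2 H each → 8
  4 × C (aromatic): 1 H each → 4
  2 × C (aromatic): no H
  Total hydrogens = 12.
Molecular formula: C10H12

C10H12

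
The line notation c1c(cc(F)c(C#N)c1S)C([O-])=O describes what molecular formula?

C8H3FNO2S-

Heavy atoms from the SMILES: 8 C, 1 F, 1 N, 2 O, 1 S.
Implicit hydrogens by atom environment:
  4 × C (aromatic): no H
  2 × C (aromatic): 1 H each → 2
  2 × C: no H
  1 × F: no H
  1 × N: no H
  1 × O: no H
  1 × O (charge -1): no H
  1 × S: 1 H
  Total hydrogens = 3.
Net charge -1.
Molecular formula: C8H3FNO2S-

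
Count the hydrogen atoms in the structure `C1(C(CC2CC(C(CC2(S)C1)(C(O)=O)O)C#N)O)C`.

19

Hydrogens are implicit in SMILES; fill each atom to its normal valence:
  4 × C: 2 H each → 8
  4 × C: 1 H each → 4
  4 × C: no H
  3 × O: 1 H each → 3
  1 × C: 3 H
  1 × N: no H
  1 × O: no H
  1 × S: 1 H
  Total hydrogens = 19.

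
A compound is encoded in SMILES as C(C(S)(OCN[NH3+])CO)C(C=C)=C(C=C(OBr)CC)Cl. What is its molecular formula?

Heavy atoms from the SMILES: 1 Br, 12 C, 1 Cl, 2 N, 3 O, 1 S.
Implicit hydrogens by atom environment:
  5 × C: 2 H each → 10
  4 × C: no H
  2 × C: 1 H each → 2
  2 × O: no H
  1 × Br: no H
  1 × C: 3 H
  1 × Cl: no H
  1 × N (charge +1): 3 H
  1 × N: 1 H
  1 × O: 1 H
  1 × S: 1 H
  Total hydrogens = 21.
Net charge +1.
Molecular formula: C12H21BrClN2O3S+

C12H21BrClN2O3S+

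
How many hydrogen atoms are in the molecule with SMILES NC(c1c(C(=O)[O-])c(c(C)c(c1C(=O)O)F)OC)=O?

Hydrogens are implicit in SMILES; fill each atom to its normal valence:
  6 × C (aromatic): no H
  4 × O: no H
  3 × C: no H
  2 × C: 3 H each → 6
  1 × F: no H
  1 × N: 2 H
  1 × O: 1 H
  1 × O (charge -1): no H
  Total hydrogens = 9.

9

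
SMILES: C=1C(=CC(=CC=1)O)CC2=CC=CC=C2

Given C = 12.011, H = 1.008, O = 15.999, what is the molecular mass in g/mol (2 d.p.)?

Molecular formula: C13H12O.
M = 13×12.011 + 12×1.008 + 1×15.999 = 184.24 g/mol.

184.24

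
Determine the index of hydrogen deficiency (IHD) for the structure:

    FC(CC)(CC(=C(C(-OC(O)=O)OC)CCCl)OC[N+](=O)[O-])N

Molecular formula from the SMILES: C12H20ClFN2O7.
DoU = (2C + 2 + N − H − X)/2 = (2·12 + 2 + 2 − 20 − 2)/2 = 6/2 = 3.
(Structurally: 0 ring(s) + 3 π bond(s) = 3.)

3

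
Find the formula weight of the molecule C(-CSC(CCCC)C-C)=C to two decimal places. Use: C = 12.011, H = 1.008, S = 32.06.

172.33

Molecular formula: C10H20S.
M = 10×12.011 + 20×1.008 + 1×32.06 = 172.33 g/mol.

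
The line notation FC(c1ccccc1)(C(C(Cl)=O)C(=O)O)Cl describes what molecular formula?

Heavy atoms from the SMILES: 10 C, 2 Cl, 1 F, 3 O.
Implicit hydrogens by atom environment:
  5 × C (aromatic): 1 H each → 5
  3 × C: no H
  2 × Cl: no H
  2 × O: no H
  1 × C: 1 H
  1 × C (aromatic): no H
  1 × F: no H
  1 × O: 1 H
  Total hydrogens = 7.
Molecular formula: C10H7Cl2FO3

C10H7Cl2FO3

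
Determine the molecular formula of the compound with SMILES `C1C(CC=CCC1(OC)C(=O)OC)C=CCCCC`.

C16H26O3

Heavy atoms from the SMILES: 16 C, 3 O.
Implicit hydrogens by atom environment:
  6 × C: 2 H each → 12
  5 × C: 1 H each → 5
  3 × C: 3 H each → 9
  3 × O: no H
  2 × C: no H
  Total hydrogens = 26.
Molecular formula: C16H26O3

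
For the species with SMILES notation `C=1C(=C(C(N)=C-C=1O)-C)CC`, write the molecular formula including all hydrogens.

Heavy atoms from the SMILES: 9 C, 1 N, 1 O.
Implicit hydrogens by atom environment:
  4 × C (aromatic): no H
  2 × C: 3 H each → 6
  2 × C (aromatic): 1 H each → 2
  1 × C: 2 H
  1 × N: 2 H
  1 × O: 1 H
  Total hydrogens = 13.
Molecular formula: C9H13NO

C9H13NO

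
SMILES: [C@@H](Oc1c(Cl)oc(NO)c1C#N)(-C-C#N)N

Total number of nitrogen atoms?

The symbol for nitrogen appears 4 times in the SMILES.

4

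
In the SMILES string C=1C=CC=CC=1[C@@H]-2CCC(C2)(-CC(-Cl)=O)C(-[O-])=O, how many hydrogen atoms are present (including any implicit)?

Hydrogens are implicit in SMILES; fill each atom to its normal valence:
  5 × C (aromatic): 1 H each → 5
  4 × C: 2 H each → 8
  3 × C: no H
  2 × O: no H
  1 × C: 1 H
  1 × C (aromatic): no H
  1 × Cl: no H
  1 × O (charge -1): no H
  Total hydrogens = 14.

14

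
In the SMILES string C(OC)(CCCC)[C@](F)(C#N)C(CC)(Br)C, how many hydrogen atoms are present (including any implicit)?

Hydrogens are implicit in SMILES; fill each atom to its normal valence:
  4 × C: 3 H each → 12
  4 × C: 2 H each → 8
  3 × C: no H
  1 × Br: no H
  1 × C: 1 H
  1 × F: no H
  1 × N: no H
  1 × O: no H
  Total hydrogens = 21.

21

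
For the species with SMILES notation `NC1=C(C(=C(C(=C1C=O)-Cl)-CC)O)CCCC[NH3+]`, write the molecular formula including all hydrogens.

C13H20ClN2O2+

Heavy atoms from the SMILES: 13 C, 1 Cl, 2 N, 2 O.
Implicit hydrogens by atom environment:
  6 × C (aromatic): no H
  5 × C: 2 H each → 10
  1 × C: 3 H
  1 × C: 1 H
  1 × Cl: no H
  1 × N (charge +1): 3 H
  1 × N: 2 H
  1 × O: 1 H
  1 × O: no H
  Total hydrogens = 20.
Net charge +1.
Molecular formula: C13H20ClN2O2+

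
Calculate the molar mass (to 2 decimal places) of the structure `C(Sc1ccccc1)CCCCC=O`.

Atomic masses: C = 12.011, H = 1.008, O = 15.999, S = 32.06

208.32

Molecular formula: C12H16OS.
M = 12×12.011 + 16×1.008 + 1×15.999 + 1×32.06 = 208.32 g/mol.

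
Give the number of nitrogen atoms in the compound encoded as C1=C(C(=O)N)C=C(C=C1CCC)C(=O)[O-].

The symbol for nitrogen appears 1 time in the SMILES.

1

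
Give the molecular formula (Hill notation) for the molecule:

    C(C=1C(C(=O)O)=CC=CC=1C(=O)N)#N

Heavy atoms from the SMILES: 9 C, 2 N, 3 O.
Implicit hydrogens by atom environment:
  3 × C (aromatic): 1 H each → 3
  3 × C (aromatic): no H
  3 × C: no H
  2 × O: no H
  1 × N: 2 H
  1 × N: no H
  1 × O: 1 H
  Total hydrogens = 6.
Molecular formula: C9H6N2O3

C9H6N2O3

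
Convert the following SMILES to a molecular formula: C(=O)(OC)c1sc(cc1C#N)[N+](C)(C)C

C10H13N2O2S+

Heavy atoms from the SMILES: 10 C, 2 N, 2 O, 1 S.
Implicit hydrogens by atom environment:
  4 × C: 3 H each → 12
  3 × C (aromatic): no H
  2 × C: no H
  2 × O: no H
  1 × C (aromatic): 1 H
  1 × N: no H
  1 × N (charge +1): no H
  1 × S (aromatic): no H
  Total hydrogens = 13.
Net charge +1.
Molecular formula: C10H13N2O2S+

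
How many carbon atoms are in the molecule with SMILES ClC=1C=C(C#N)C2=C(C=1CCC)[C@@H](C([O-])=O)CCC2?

The symbol for carbon appears 15 times in the SMILES. (Cl is a single chlorine, not C + l.)

15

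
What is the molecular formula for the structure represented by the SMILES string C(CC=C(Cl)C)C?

Heavy atoms from the SMILES: 6 C, 1 Cl.
Implicit hydrogens by atom environment:
  2 × C: 3 H each → 6
  2 × C: 2 H each → 4
  1 × C: 1 H
  1 × C: no H
  1 × Cl: no H
  Total hydrogens = 11.
Molecular formula: C6H11Cl

C6H11Cl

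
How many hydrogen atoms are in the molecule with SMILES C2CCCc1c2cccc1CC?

Hydrogens are implicit in SMILES; fill each atom to its normal valence:
  5 × C: 2 H each → 10
  3 × C (aromatic): 1 H each → 3
  3 × C (aromatic): no H
  1 × C: 3 H
  Total hydrogens = 16.

16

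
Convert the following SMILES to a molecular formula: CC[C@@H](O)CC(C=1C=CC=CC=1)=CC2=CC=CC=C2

C18H20O

Heavy atoms from the SMILES: 18 C, 1 O.
Implicit hydrogens by atom environment:
  10 × C (aromatic): 1 H each → 10
  2 × C: 2 H each → 4
  2 × C: 1 H each → 2
  2 × C (aromatic): no H
  1 × C: 3 H
  1 × C: no H
  1 × O: 1 H
  Total hydrogens = 20.
Molecular formula: C18H20O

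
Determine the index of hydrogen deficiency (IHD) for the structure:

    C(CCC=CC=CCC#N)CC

4

Molecular formula from the SMILES: C11H17N.
DoU = (2C + 2 + N − H − X)/2 = (2·11 + 2 + 1 − 17 − 0)/2 = 8/2 = 4.
(Structurally: 0 ring(s) + 4 π bond(s) = 4.)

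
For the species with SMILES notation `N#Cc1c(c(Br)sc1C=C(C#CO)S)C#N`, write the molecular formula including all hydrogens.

C10H3BrN2OS2

Heavy atoms from the SMILES: 1 Br, 10 C, 2 N, 1 O, 2 S.
Implicit hydrogens by atom environment:
  5 × C: no H
  4 × C (aromatic): no H
  2 × N: no H
  1 × Br: no H
  1 × C: 1 H
  1 × O: 1 H
  1 × S: 1 H
  1 × S (aromatic): no H
  Total hydrogens = 3.
Molecular formula: C10H3BrN2OS2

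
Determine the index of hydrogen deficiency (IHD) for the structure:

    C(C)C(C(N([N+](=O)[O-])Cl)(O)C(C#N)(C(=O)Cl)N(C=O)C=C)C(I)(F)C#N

8

Molecular formula from the SMILES: C12H11Cl2FIN5O5.
DoU = (2C + 2 + N − H − X)/2 = (2·12 + 2 + 5 − 11 − 4)/2 = 16/2 = 8.
(Structurally: 0 ring(s) + 8 π bond(s) = 8.)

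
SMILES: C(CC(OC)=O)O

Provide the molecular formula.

Heavy atoms from the SMILES: 4 C, 3 O.
Implicit hydrogens by atom environment:
  2 × C: 2 H each → 4
  2 × O: no H
  1 × C: 3 H
  1 × C: no H
  1 × O: 1 H
  Total hydrogens = 8.
Molecular formula: C4H8O3

C4H8O3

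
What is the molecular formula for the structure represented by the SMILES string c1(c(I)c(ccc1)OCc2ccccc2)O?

C13H11IO2

Heavy atoms from the SMILES: 13 C, 1 I, 2 O.
Implicit hydrogens by atom environment:
  8 × C (aromatic): 1 H each → 8
  4 × C (aromatic): no H
  1 × C: 2 H
  1 × I: no H
  1 × O: 1 H
  1 × O: no H
  Total hydrogens = 11.
Molecular formula: C13H11IO2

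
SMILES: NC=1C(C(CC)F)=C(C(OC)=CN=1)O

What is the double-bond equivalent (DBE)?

Molecular formula from the SMILES: C9H13FN2O2.
DoU = (2C + 2 + N − H − X)/2 = (2·9 + 2 + 2 − 13 − 1)/2 = 8/2 = 4.
(Structurally: 1 ring(s) + 3 π bond(s) = 4.)

4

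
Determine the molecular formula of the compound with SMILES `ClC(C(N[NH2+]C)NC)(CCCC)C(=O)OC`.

C10H23ClN3O2+

Heavy atoms from the SMILES: 10 C, 1 Cl, 3 N, 2 O.
Implicit hydrogens by atom environment:
  4 × C: 3 H each → 12
  3 × C: 2 H each → 6
  2 × C: no H
  2 × N: 1 H each → 2
  2 × O: no H
  1 × C: 1 H
  1 × Cl: no H
  1 × N (charge +1): 2 H
  Total hydrogens = 23.
Net charge +1.
Molecular formula: C10H23ClN3O2+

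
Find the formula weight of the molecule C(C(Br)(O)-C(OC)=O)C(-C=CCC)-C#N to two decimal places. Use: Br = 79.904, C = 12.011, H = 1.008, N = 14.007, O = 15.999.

Molecular formula: C10H14BrNO3.
M = 1×79.904 + 10×12.011 + 14×1.008 + 1×14.007 + 3×15.999 = 276.13 g/mol.

276.13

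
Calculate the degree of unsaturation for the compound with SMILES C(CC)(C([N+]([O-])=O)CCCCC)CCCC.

1

Molecular formula from the SMILES: C13H27NO2.
DoU = (2C + 2 + N − H − X)/2 = (2·13 + 2 + 1 − 27 − 0)/2 = 2/2 = 1.
(Structurally: 0 ring(s) + 1 π bond(s) = 1.)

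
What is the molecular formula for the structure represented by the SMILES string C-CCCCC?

Heavy atoms from the SMILES: 6 C.
Implicit hydrogens by atom environment:
  4 × C: 2 H each → 8
  2 × C: 3 H each → 6
  Total hydrogens = 14.
Molecular formula: C6H14

C6H14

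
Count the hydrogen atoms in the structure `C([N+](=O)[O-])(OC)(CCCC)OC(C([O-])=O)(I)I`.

12

Hydrogens are implicit in SMILES; fill each atom to its normal valence:
  4 × O: no H
  3 × C: 2 H each → 6
  3 × C: no H
  2 × C: 3 H each → 6
  2 × I: no H
  2 × O (charge -1): no H
  1 × N (charge +1): no H
  Total hydrogens = 12.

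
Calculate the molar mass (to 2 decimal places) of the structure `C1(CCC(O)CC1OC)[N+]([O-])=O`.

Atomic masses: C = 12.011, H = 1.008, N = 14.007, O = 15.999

175.18

Molecular formula: C7H13NO4.
M = 7×12.011 + 13×1.008 + 1×14.007 + 4×15.999 = 175.18 g/mol.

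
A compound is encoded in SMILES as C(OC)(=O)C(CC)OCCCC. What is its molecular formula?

C9H18O3

Heavy atoms from the SMILES: 9 C, 3 O.
Implicit hydrogens by atom environment:
  4 × C: 2 H each → 8
  3 × C: 3 H each → 9
  3 × O: no H
  1 × C: 1 H
  1 × C: no H
  Total hydrogens = 18.
Molecular formula: C9H18O3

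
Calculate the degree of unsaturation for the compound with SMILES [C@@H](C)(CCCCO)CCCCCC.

Molecular formula from the SMILES: C12H26O.
DoU = (2C + 2 + N − H − X)/2 = (2·12 + 2 + 0 − 26 − 0)/2 = 0/2 = 0.
(Structurally: 0 ring(s) + 0 π bond(s) = 0.)

0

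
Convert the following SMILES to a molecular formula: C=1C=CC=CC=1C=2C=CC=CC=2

Heavy atoms from the SMILES: 12 C.
Implicit hydrogens by atom environment:
  10 × C (aromatic): 1 H each → 10
  2 × C (aromatic): no H
  Total hydrogens = 10.
Molecular formula: C12H10

C12H10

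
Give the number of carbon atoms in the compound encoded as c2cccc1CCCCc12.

The symbol for carbon appears 10 times in the SMILES. Lowercase c denotes aromatic carbon and counts toward C.

10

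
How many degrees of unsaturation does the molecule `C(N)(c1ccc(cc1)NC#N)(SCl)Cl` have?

Molecular formula from the SMILES: C8H7Cl2N3S.
DoU = (2C + 2 + N − H − X)/2 = (2·8 + 2 + 3 − 7 − 2)/2 = 12/2 = 6.
(Structurally: 1 ring(s) + 5 π bond(s) = 6.)

6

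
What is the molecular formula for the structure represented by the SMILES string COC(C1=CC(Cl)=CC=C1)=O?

C8H7ClO2

Heavy atoms from the SMILES: 8 C, 1 Cl, 2 O.
Implicit hydrogens by atom environment:
  4 × C (aromatic): 1 H each → 4
  2 × C (aromatic): no H
  2 × O: no H
  1 × C: 3 H
  1 × C: no H
  1 × Cl: no H
  Total hydrogens = 7.
Molecular formula: C8H7ClO2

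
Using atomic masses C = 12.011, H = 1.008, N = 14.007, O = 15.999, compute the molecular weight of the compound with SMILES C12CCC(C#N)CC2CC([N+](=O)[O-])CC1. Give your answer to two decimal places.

Molecular formula: C11H16N2O2.
M = 11×12.011 + 16×1.008 + 2×14.007 + 2×15.999 = 208.26 g/mol.

208.26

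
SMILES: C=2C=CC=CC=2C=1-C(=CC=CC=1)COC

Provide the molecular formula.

C14H14O

Heavy atoms from the SMILES: 14 C, 1 O.
Implicit hydrogens by atom environment:
  9 × C (aromatic): 1 H each → 9
  3 × C (aromatic): no H
  1 × C: 3 H
  1 × C: 2 H
  1 × O: no H
  Total hydrogens = 14.
Molecular formula: C14H14O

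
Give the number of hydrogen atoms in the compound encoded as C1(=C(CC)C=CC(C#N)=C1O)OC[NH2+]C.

Hydrogens are implicit in SMILES; fill each atom to its normal valence:
  4 × C (aromatic): no H
  2 × C: 3 H each → 6
  2 × C: 2 H each → 4
  2 × C (aromatic): 1 H each → 2
  1 × C: no H
  1 × N (charge +1): 2 H
  1 × N: no H
  1 × O: 1 H
  1 × O: no H
  Total hydrogens = 15.

15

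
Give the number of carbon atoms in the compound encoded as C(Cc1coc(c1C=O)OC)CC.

10

The symbol for carbon appears 10 times in the SMILES. Lowercase c denotes aromatic carbon and counts toward C.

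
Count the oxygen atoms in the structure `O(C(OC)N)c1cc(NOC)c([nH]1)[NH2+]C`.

The symbol for oxygen appears 3 times in the SMILES.

3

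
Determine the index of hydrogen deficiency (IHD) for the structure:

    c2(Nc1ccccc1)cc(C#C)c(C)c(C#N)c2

Molecular formula from the SMILES: C16H12N2.
DoU = (2C + 2 + N − H − X)/2 = (2·16 + 2 + 2 − 12 − 0)/2 = 24/2 = 12.
(Structurally: 2 ring(s) + 10 π bond(s) = 12.)

12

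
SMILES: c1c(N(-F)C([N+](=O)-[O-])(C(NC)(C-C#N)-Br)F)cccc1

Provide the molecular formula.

Heavy atoms from the SMILES: 1 Br, 11 C, 2 F, 4 N, 2 O.
Implicit hydrogens by atom environment:
  5 × C (aromatic): 1 H each → 5
  3 × C: no H
  2 × F: no H
  2 × N: no H
  1 × Br: no H
  1 × C: 3 H
  1 × C: 2 H
  1 × C (aromatic): no H
  1 × N: 1 H
  1 × N (charge +1): no H
  1 × O: no H
  1 × O (charge -1): no H
  Total hydrogens = 11.
Molecular formula: C11H11BrF2N4O2

C11H11BrF2N4O2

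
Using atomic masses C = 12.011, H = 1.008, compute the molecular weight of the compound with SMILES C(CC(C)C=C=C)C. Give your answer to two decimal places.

Molecular formula: C8H14.
M = 8×12.011 + 14×1.008 = 110.20 g/mol.

110.20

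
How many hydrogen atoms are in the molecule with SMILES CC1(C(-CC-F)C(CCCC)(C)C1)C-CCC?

Hydrogens are implicit in SMILES; fill each atom to its normal valence:
  9 × C: 2 H each → 18
  4 × C: 3 H each → 12
  2 × C: no H
  1 × C: 1 H
  1 × F: no H
  Total hydrogens = 31.

31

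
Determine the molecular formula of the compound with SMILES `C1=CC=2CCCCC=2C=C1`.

C10H12

Heavy atoms from the SMILES: 10 C.
Implicit hydrogens by atom environment:
  4 × C: 2 H each → 8
  4 × C (aromatic): 1 H each → 4
  2 × C (aromatic): no H
  Total hydrogens = 12.
Molecular formula: C10H12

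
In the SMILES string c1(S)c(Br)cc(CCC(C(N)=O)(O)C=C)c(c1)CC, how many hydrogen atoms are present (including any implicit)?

Hydrogens are implicit in SMILES; fill each atom to its normal valence:
  4 × C: 2 H each → 8
  4 × C (aromatic): no H
  2 × C (aromatic): 1 H each → 2
  2 × C: no H
  1 × Br: no H
  1 × C: 3 H
  1 × C: 1 H
  1 × N: 2 H
  1 × O: 1 H
  1 × O: no H
  1 × S: 1 H
  Total hydrogens = 18.

18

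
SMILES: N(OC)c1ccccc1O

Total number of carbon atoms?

The symbol for carbon appears 7 times in the SMILES. Lowercase c denotes aromatic carbon and counts toward C.

7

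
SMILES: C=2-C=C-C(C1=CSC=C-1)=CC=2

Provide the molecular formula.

Heavy atoms from the SMILES: 10 C, 1 S.
Implicit hydrogens by atom environment:
  8 × C (aromatic): 1 H each → 8
  2 × C (aromatic): no H
  1 × S (aromatic): no H
  Total hydrogens = 8.
Molecular formula: C10H8S

C10H8S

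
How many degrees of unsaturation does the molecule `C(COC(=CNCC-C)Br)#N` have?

Molecular formula from the SMILES: C7H11BrN2O.
DoU = (2C + 2 + N − H − X)/2 = (2·7 + 2 + 2 − 11 − 1)/2 = 6/2 = 3.
(Structurally: 0 ring(s) + 3 π bond(s) = 3.)

3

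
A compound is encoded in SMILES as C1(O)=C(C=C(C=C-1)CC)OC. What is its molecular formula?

C9H12O2

Heavy atoms from the SMILES: 9 C, 2 O.
Implicit hydrogens by atom environment:
  3 × C (aromatic): 1 H each → 3
  3 × C (aromatic): no H
  2 × C: 3 H each → 6
  1 × C: 2 H
  1 × O: 1 H
  1 × O: no H
  Total hydrogens = 12.
Molecular formula: C9H12O2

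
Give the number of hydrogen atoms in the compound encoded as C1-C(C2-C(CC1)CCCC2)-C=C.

20

Hydrogens are implicit in SMILES; fill each atom to its normal valence:
  8 × C: 2 H each → 16
  4 × C: 1 H each → 4
  Total hydrogens = 20.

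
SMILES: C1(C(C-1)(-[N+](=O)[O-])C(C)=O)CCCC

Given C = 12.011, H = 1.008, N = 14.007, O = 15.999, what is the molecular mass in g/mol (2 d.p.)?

185.22

Molecular formula: C9H15NO3.
M = 9×12.011 + 15×1.008 + 1×14.007 + 3×15.999 = 185.22 g/mol.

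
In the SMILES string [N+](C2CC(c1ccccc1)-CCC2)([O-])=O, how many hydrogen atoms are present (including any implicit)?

15

Hydrogens are implicit in SMILES; fill each atom to its normal valence:
  5 × C (aromatic): 1 H each → 5
  4 × C: 2 H each → 8
  2 × C: 1 H each → 2
  1 × C (aromatic): no H
  1 × N (charge +1): no H
  1 × O: no H
  1 × O (charge -1): no H
  Total hydrogens = 15.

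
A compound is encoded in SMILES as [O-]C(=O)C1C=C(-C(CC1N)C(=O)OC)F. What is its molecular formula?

Heavy atoms from the SMILES: 9 C, 1 F, 1 N, 4 O.
Implicit hydrogens by atom environment:
  4 × C: 1 H each → 4
  3 × C: no H
  3 × O: no H
  1 × C: 3 H
  1 × C: 2 H
  1 × F: no H
  1 × N: 2 H
  1 × O (charge -1): no H
  Total hydrogens = 11.
Net charge -1.
Molecular formula: C9H11FNO4-

C9H11FNO4-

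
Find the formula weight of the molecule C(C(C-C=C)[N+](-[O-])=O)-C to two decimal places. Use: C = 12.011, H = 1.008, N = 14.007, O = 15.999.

Molecular formula: C6H11NO2.
M = 6×12.011 + 11×1.008 + 1×14.007 + 2×15.999 = 129.16 g/mol.

129.16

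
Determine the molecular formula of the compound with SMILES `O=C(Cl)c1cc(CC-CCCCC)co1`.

C12H17ClO2

Heavy atoms from the SMILES: 12 C, 1 Cl, 2 O.
Implicit hydrogens by atom environment:
  6 × C: 2 H each → 12
  2 × C (aromatic): 1 H each → 2
  2 × C (aromatic): no H
  1 × C: 3 H
  1 × C: no H
  1 × Cl: no H
  1 × O (aromatic): no H
  1 × O: no H
  Total hydrogens = 17.
Molecular formula: C12H17ClO2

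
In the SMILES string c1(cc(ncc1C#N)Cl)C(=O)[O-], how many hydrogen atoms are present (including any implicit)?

Hydrogens are implicit in SMILES; fill each atom to its normal valence:
  3 × C (aromatic): no H
  2 × C (aromatic): 1 H each → 2
  2 × C: no H
  1 × Cl: no H
  1 × N (aromatic): no H
  1 × N: no H
  1 × O: no H
  1 × O (charge -1): no H
  Total hydrogens = 2.

2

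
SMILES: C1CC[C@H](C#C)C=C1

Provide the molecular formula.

C8H10

Heavy atoms from the SMILES: 8 C.
Implicit hydrogens by atom environment:
  4 × C: 1 H each → 4
  3 × C: 2 H each → 6
  1 × C: no H
  Total hydrogens = 10.
Molecular formula: C8H10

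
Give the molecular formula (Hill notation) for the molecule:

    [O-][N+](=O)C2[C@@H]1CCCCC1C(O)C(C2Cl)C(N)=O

C11H17ClN2O4

Heavy atoms from the SMILES: 11 C, 1 Cl, 2 N, 4 O.
Implicit hydrogens by atom environment:
  6 × C: 1 H each → 6
  4 × C: 2 H each → 8
  2 × O: no H
  1 × C: no H
  1 × Cl: no H
  1 × N: 2 H
  1 × N (charge +1): no H
  1 × O: 1 H
  1 × O (charge -1): no H
  Total hydrogens = 17.
Molecular formula: C11H17ClN2O4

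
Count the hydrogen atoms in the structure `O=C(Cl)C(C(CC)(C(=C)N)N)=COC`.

Hydrogens are implicit in SMILES; fill each atom to its normal valence:
  4 × C: no H
  2 × C: 3 H each → 6
  2 × C: 2 H each → 4
  2 × N: 2 H each → 4
  2 × O: no H
  1 × C: 1 H
  1 × Cl: no H
  Total hydrogens = 15.

15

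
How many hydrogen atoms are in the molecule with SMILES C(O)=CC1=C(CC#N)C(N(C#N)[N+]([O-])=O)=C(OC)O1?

8

Hydrogens are implicit in SMILES; fill each atom to its normal valence:
  4 × C (aromatic): no H
  3 × N: no H
  2 × C: 1 H each → 2
  2 × C: no H
  2 × O: no H
  1 × C: 3 H
  1 × C: 2 H
  1 × N (charge +1): no H
  1 × O: 1 H
  1 × O (aromatic): no H
  1 × O (charge -1): no H
  Total hydrogens = 8.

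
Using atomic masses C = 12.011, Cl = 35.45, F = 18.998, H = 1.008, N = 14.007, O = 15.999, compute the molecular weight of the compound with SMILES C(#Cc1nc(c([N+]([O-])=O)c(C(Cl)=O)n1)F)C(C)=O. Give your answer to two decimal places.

Molecular formula: C9H3ClFN3O4.
M = 9×12.011 + 1×35.45 + 1×18.998 + 3×1.008 + 3×14.007 + 4×15.999 = 271.59 g/mol.

271.59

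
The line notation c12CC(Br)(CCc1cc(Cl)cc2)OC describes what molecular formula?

Heavy atoms from the SMILES: 1 Br, 11 C, 1 Cl, 1 O.
Implicit hydrogens by atom environment:
  3 × C: 2 H each → 6
  3 × C (aromatic): 1 H each → 3
  3 × C (aromatic): no H
  1 × Br: no H
  1 × C: 3 H
  1 × C: no H
  1 × Cl: no H
  1 × O: no H
  Total hydrogens = 12.
Molecular formula: C11H12BrClO

C11H12BrClO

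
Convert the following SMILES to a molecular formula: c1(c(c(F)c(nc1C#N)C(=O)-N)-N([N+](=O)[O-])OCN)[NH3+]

Heavy atoms from the SMILES: 8 C, 1 F, 7 N, 4 O.
Implicit hydrogens by atom environment:
  5 × C (aromatic): no H
  3 × O: no H
  2 × C: no H
  2 × N: 2 H each → 4
  2 × N: no H
  1 × C: 2 H
  1 × F: no H
  1 × N (charge +1): 3 H
  1 × N (aromatic): no H
  1 × N (charge +1): no H
  1 × O (charge -1): no H
  Total hydrogens = 9.
Net charge +1.
Molecular formula: C8H9FN7O4+

C8H9FN7O4+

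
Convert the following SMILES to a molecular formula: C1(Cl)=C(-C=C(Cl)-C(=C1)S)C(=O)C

C8H6Cl2OS

Heavy atoms from the SMILES: 8 C, 2 Cl, 1 O, 1 S.
Implicit hydrogens by atom environment:
  4 × C (aromatic): no H
  2 × C (aromatic): 1 H each → 2
  2 × Cl: no H
  1 × C: 3 H
  1 × C: no H
  1 × O: no H
  1 × S: 1 H
  Total hydrogens = 6.
Molecular formula: C8H6Cl2OS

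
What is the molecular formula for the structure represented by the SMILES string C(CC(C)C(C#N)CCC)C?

C10H19N

Heavy atoms from the SMILES: 10 C, 1 N.
Implicit hydrogens by atom environment:
  4 × C: 2 H each → 8
  3 × C: 3 H each → 9
  2 × C: 1 H each → 2
  1 × C: no H
  1 × N: no H
  Total hydrogens = 19.
Molecular formula: C10H19N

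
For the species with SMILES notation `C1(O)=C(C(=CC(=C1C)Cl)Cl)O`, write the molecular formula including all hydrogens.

Heavy atoms from the SMILES: 7 C, 2 Cl, 2 O.
Implicit hydrogens by atom environment:
  5 × C (aromatic): no H
  2 × Cl: no H
  2 × O: 1 H each → 2
  1 × C: 3 H
  1 × C (aromatic): 1 H
  Total hydrogens = 6.
Molecular formula: C7H6Cl2O2

C7H6Cl2O2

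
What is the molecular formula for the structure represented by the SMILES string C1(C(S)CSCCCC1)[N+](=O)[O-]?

Heavy atoms from the SMILES: 7 C, 1 N, 2 O, 2 S.
Implicit hydrogens by atom environment:
  5 × C: 2 H each → 10
  2 × C: 1 H each → 2
  1 × N (charge +1): no H
  1 × O: no H
  1 × O (charge -1): no H
  1 × S: 1 H
  1 × S: no H
  Total hydrogens = 13.
Molecular formula: C7H13NO2S2

C7H13NO2S2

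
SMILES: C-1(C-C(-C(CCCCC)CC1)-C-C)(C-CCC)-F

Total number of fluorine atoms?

The symbol for fluorine appears 1 time in the SMILES.

1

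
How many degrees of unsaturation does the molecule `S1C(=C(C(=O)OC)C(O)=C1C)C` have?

4

Molecular formula from the SMILES: C8H10O3S.
DoU = (2C + 2 + N − H − X)/2 = (2·8 + 2 + 0 − 10 − 0)/2 = 8/2 = 4.
(Structurally: 1 ring(s) + 3 π bond(s) = 4.)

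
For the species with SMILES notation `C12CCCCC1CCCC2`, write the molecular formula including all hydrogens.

C10H18

Heavy atoms from the SMILES: 10 C.
Implicit hydrogens by atom environment:
  8 × C: 2 H each → 16
  2 × C: 1 H each → 2
  Total hydrogens = 18.
Molecular formula: C10H18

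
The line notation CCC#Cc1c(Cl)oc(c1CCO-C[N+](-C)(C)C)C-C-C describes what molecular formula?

C17H27ClNO2+

Heavy atoms from the SMILES: 17 C, 1 Cl, 1 N, 2 O.
Implicit hydrogens by atom environment:
  6 × C: 2 H each → 12
  5 × C: 3 H each → 15
  4 × C (aromatic): no H
  2 × C: no H
  1 × Cl: no H
  1 × N (charge +1): no H
  1 × O (aromatic): no H
  1 × O: no H
  Total hydrogens = 27.
Net charge +1.
Molecular formula: C17H27ClNO2+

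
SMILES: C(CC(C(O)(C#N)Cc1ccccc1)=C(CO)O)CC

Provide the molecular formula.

C16H21NO3

Heavy atoms from the SMILES: 16 C, 1 N, 3 O.
Implicit hydrogens by atom environment:
  5 × C: 2 H each → 10
  5 × C (aromatic): 1 H each → 5
  4 × C: no H
  3 × O: 1 H each → 3
  1 × C: 3 H
  1 × C (aromatic): no H
  1 × N: no H
  Total hydrogens = 21.
Molecular formula: C16H21NO3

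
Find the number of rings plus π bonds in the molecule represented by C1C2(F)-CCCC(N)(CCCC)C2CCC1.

2

Molecular formula from the SMILES: C14H26FN.
DoU = (2C + 2 + N − H − X)/2 = (2·14 + 2 + 1 − 26 − 1)/2 = 4/2 = 2.
(Structurally: 2 ring(s) + 0 π bond(s) = 2.)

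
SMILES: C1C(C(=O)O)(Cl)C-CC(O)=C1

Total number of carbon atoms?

7

The symbol for carbon appears 7 times in the SMILES. (Cl is a single chlorine, not C + l.)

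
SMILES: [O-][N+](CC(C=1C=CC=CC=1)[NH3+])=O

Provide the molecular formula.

Heavy atoms from the SMILES: 8 C, 2 N, 2 O.
Implicit hydrogens by atom environment:
  5 × C (aromatic): 1 H each → 5
  1 × C: 2 H
  1 × C: 1 H
  1 × C (aromatic): no H
  1 × N (charge +1): 3 H
  1 × N (charge +1): no H
  1 × O: no H
  1 × O (charge -1): no H
  Total hydrogens = 11.
Net charge +1.
Molecular formula: C8H11N2O2+

C8H11N2O2+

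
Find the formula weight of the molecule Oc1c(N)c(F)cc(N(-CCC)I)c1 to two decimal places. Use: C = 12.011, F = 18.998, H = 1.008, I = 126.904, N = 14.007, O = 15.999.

310.11

Molecular formula: C9H12FIN2O.
M = 9×12.011 + 1×18.998 + 12×1.008 + 1×126.904 + 2×14.007 + 1×15.999 = 310.11 g/mol.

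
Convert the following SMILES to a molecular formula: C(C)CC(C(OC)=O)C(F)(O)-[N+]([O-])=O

C7H12FNO5

Heavy atoms from the SMILES: 7 C, 1 F, 1 N, 5 O.
Implicit hydrogens by atom environment:
  3 × O: no H
  2 × C: 3 H each → 6
  2 × C: 2 H each → 4
  2 × C: no H
  1 × C: 1 H
  1 × F: no H
  1 × N (charge +1): no H
  1 × O: 1 H
  1 × O (charge -1): no H
  Total hydrogens = 12.
Molecular formula: C7H12FNO5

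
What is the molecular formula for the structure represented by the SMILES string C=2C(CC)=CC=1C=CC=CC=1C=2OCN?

C13H15NO

Heavy atoms from the SMILES: 13 C, 1 N, 1 O.
Implicit hydrogens by atom environment:
  6 × C (aromatic): 1 H each → 6
  4 × C (aromatic): no H
  2 × C: 2 H each → 4
  1 × C: 3 H
  1 × N: 2 H
  1 × O: no H
  Total hydrogens = 15.
Molecular formula: C13H15NO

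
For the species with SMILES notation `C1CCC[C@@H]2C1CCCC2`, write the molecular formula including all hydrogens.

C10H18

Heavy atoms from the SMILES: 10 C.
Implicit hydrogens by atom environment:
  8 × C: 2 H each → 16
  2 × C: 1 H each → 2
  Total hydrogens = 18.
Molecular formula: C10H18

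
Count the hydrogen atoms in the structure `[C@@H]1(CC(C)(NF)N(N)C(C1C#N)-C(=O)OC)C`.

17

Hydrogens are implicit in SMILES; fill each atom to its normal valence:
  3 × C: 3 H each → 9
  3 × C: 1 H each → 3
  3 × C: no H
  2 × N: no H
  2 × O: no H
  1 × C: 2 H
  1 × F: no H
  1 × N: 2 H
  1 × N: 1 H
  Total hydrogens = 17.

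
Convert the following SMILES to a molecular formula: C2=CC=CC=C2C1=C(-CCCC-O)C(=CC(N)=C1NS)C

Heavy atoms from the SMILES: 17 C, 2 N, 1 O, 1 S.
Implicit hydrogens by atom environment:
  6 × C (aromatic): 1 H each → 6
  6 × C (aromatic): no H
  4 × C: 2 H each → 8
  1 × C: 3 H
  1 × N: 2 H
  1 × N: 1 H
  1 × O: 1 H
  1 × S: 1 H
  Total hydrogens = 22.
Molecular formula: C17H22N2OS

C17H22N2OS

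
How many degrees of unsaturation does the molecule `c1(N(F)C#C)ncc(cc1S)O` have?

Molecular formula from the SMILES: C7H5FN2OS.
DoU = (2C + 2 + N − H − X)/2 = (2·7 + 2 + 2 − 5 − 1)/2 = 12/2 = 6.
(Structurally: 1 ring(s) + 5 π bond(s) = 6.)

6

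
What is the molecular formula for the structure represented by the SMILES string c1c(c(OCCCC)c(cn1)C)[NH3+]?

C10H17N2O+

Heavy atoms from the SMILES: 10 C, 2 N, 1 O.
Implicit hydrogens by atom environment:
  3 × C: 2 H each → 6
  3 × C (aromatic): no H
  2 × C: 3 H each → 6
  2 × C (aromatic): 1 H each → 2
  1 × N (charge +1): 3 H
  1 × N (aromatic): no H
  1 × O: no H
  Total hydrogens = 17.
Net charge +1.
Molecular formula: C10H17N2O+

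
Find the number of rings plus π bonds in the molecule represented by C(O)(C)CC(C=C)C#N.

Molecular formula from the SMILES: C7H11NO.
DoU = (2C + 2 + N − H − X)/2 = (2·7 + 2 + 1 − 11 − 0)/2 = 6/2 = 3.
(Structurally: 0 ring(s) + 3 π bond(s) = 3.)

3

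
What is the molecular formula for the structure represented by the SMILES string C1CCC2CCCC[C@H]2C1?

C10H18

Heavy atoms from the SMILES: 10 C.
Implicit hydrogens by atom environment:
  8 × C: 2 H each → 16
  2 × C: 1 H each → 2
  Total hydrogens = 18.
Molecular formula: C10H18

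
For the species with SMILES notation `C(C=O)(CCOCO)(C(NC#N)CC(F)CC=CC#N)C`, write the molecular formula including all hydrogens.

C14H20FN3O3

Heavy atoms from the SMILES: 14 C, 1 F, 3 N, 3 O.
Implicit hydrogens by atom environment:
  5 × C: 2 H each → 10
  5 × C: 1 H each → 5
  3 × C: no H
  2 × N: no H
  2 × O: no H
  1 × C: 3 H
  1 × F: no H
  1 × N: 1 H
  1 × O: 1 H
  Total hydrogens = 20.
Molecular formula: C14H20FN3O3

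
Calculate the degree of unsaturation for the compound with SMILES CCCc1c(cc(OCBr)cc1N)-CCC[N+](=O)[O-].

5

Molecular formula from the SMILES: C13H19BrN2O3.
DoU = (2C + 2 + N − H − X)/2 = (2·13 + 2 + 2 − 19 − 1)/2 = 10/2 = 5.
(Structurally: 1 ring(s) + 4 π bond(s) = 5.)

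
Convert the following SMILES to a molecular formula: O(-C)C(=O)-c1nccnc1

C6H6N2O2

Heavy atoms from the SMILES: 6 C, 2 N, 2 O.
Implicit hydrogens by atom environment:
  3 × C (aromatic): 1 H each → 3
  2 × N (aromatic): no H
  2 × O: no H
  1 × C: 3 H
  1 × C (aromatic): no H
  1 × C: no H
  Total hydrogens = 6.
Molecular formula: C6H6N2O2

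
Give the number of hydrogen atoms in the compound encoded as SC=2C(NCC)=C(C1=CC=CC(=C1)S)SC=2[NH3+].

15

Hydrogens are implicit in SMILES; fill each atom to its normal valence:
  6 × C (aromatic): no H
  4 × C (aromatic): 1 H each → 4
  2 × S: 1 H each → 2
  1 × C: 3 H
  1 × C: 2 H
  1 × N (charge +1): 3 H
  1 × N: 1 H
  1 × S (aromatic): no H
  Total hydrogens = 15.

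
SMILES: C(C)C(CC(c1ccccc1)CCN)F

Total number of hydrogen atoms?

Hydrogens are implicit in SMILES; fill each atom to its normal valence:
  5 × C (aromatic): 1 H each → 5
  4 × C: 2 H each → 8
  2 × C: 1 H each → 2
  1 × C: 3 H
  1 × C (aromatic): no H
  1 × F: no H
  1 × N: 2 H
  Total hydrogens = 20.

20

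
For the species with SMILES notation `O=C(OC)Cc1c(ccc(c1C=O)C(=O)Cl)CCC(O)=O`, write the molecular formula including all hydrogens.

C14H13ClO6

Heavy atoms from the SMILES: 14 C, 1 Cl, 6 O.
Implicit hydrogens by atom environment:
  5 × O: no H
  4 × C (aromatic): no H
  3 × C: 2 H each → 6
  3 × C: no H
  2 × C (aromatic): 1 H each → 2
  1 × C: 3 H
  1 × C: 1 H
  1 × Cl: no H
  1 × O: 1 H
  Total hydrogens = 13.
Molecular formula: C14H13ClO6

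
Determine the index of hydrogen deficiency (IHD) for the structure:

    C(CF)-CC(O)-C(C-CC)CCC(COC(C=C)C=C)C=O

Molecular formula from the SMILES: C18H31FO3.
DoU = (2C + 2 + N − H − X)/2 = (2·18 + 2 + 0 − 31 − 1)/2 = 6/2 = 3.
(Structurally: 0 ring(s) + 3 π bond(s) = 3.)

3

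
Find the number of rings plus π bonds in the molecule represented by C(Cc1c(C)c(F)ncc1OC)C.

4

Molecular formula from the SMILES: C10H14FNO.
DoU = (2C + 2 + N − H − X)/2 = (2·10 + 2 + 1 − 14 − 1)/2 = 8/2 = 4.
(Structurally: 1 ring(s) + 3 π bond(s) = 4.)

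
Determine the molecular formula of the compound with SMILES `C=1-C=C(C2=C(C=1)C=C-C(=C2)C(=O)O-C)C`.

Heavy atoms from the SMILES: 13 C, 2 O.
Implicit hydrogens by atom environment:
  6 × C (aromatic): 1 H each → 6
  4 × C (aromatic): no H
  2 × C: 3 H each → 6
  2 × O: no H
  1 × C: no H
  Total hydrogens = 12.
Molecular formula: C13H12O2

C13H12O2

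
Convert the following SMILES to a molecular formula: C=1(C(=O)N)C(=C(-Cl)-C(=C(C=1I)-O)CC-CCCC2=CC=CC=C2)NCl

C18H19Cl2IN2O2

Heavy atoms from the SMILES: 18 C, 2 Cl, 1 I, 2 N, 2 O.
Implicit hydrogens by atom environment:
  7 × C (aromatic): no H
  5 × C: 2 H each → 10
  5 × C (aromatic): 1 H each → 5
  2 × Cl: no H
  1 × C: no H
  1 × I: no H
  1 × N: 2 H
  1 × N: 1 H
  1 × O: 1 H
  1 × O: no H
  Total hydrogens = 19.
Molecular formula: C18H19Cl2IN2O2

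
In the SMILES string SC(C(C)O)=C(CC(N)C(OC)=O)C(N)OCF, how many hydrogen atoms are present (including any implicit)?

Hydrogens are implicit in SMILES; fill each atom to its normal valence:
  3 × C: 1 H each → 3
  3 × C: no H
  3 × O: no H
  2 × C: 3 H each → 6
  2 × C: 2 H each → 4
  2 × N: 2 H each → 4
  1 × F: no H
  1 × O: 1 H
  1 × S: 1 H
  Total hydrogens = 19.

19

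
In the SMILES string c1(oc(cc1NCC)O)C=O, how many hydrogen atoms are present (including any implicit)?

9

Hydrogens are implicit in SMILES; fill each atom to its normal valence:
  3 × C (aromatic): no H
  1 × C: 3 H
  1 × C: 2 H
  1 × C (aromatic): 1 H
  1 × C: 1 H
  1 × N: 1 H
  1 × O: 1 H
  1 × O (aromatic): no H
  1 × O: no H
  Total hydrogens = 9.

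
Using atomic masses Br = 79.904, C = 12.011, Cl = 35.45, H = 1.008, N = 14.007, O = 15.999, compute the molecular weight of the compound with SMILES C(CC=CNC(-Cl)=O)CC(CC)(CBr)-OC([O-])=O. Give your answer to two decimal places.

341.61

Molecular formula: C11H16BrClNO4-.
M = 1×79.904 + 11×12.011 + 1×35.45 + 16×1.008 + 1×14.007 + 4×15.999 = 341.61 g/mol.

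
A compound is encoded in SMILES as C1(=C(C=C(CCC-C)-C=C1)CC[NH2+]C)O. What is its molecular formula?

Heavy atoms from the SMILES: 13 C, 1 N, 1 O.
Implicit hydrogens by atom environment:
  5 × C: 2 H each → 10
  3 × C (aromatic): 1 H each → 3
  3 × C (aromatic): no H
  2 × C: 3 H each → 6
  1 × N (charge +1): 2 H
  1 × O: 1 H
  Total hydrogens = 22.
Net charge +1.
Molecular formula: C13H22NO+

C13H22NO+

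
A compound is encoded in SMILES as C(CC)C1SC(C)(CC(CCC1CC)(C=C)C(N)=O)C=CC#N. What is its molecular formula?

Heavy atoms from the SMILES: 19 C, 2 N, 1 O, 1 S.
Implicit hydrogens by atom environment:
  7 × C: 2 H each → 14
  5 × C: 1 H each → 5
  4 × C: no H
  3 × C: 3 H each → 9
  1 × N: 2 H
  1 × N: no H
  1 × O: no H
  1 × S: no H
  Total hydrogens = 30.
Molecular formula: C19H30N2OS

C19H30N2OS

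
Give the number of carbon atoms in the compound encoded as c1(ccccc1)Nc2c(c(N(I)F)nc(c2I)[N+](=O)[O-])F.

11

The symbol for carbon appears 11 times in the SMILES. Lowercase c denotes aromatic carbon and counts toward C.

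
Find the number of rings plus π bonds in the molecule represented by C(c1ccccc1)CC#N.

Molecular formula from the SMILES: C9H9N.
DoU = (2C + 2 + N − H − X)/2 = (2·9 + 2 + 1 − 9 − 0)/2 = 12/2 = 6.
(Structurally: 1 ring(s) + 5 π bond(s) = 6.)

6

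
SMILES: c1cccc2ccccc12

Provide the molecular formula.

Heavy atoms from the SMILES: 10 C.
Implicit hydrogens by atom environment:
  8 × C (aromatic): 1 H each → 8
  2 × C (aromatic): no H
  Total hydrogens = 8.
Molecular formula: C10H8

C10H8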